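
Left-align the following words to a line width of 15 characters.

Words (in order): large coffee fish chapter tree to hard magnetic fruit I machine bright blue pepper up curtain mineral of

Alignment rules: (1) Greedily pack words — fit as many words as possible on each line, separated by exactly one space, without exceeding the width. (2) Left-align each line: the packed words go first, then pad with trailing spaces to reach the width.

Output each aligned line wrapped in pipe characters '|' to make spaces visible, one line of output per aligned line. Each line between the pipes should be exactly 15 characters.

Answer: |large coffee   |
|fish chapter   |
|tree to hard   |
|magnetic fruit |
|I machine      |
|bright blue    |
|pepper up      |
|curtain mineral|
|of             |

Derivation:
Line 1: ['large', 'coffee'] (min_width=12, slack=3)
Line 2: ['fish', 'chapter'] (min_width=12, slack=3)
Line 3: ['tree', 'to', 'hard'] (min_width=12, slack=3)
Line 4: ['magnetic', 'fruit'] (min_width=14, slack=1)
Line 5: ['I', 'machine'] (min_width=9, slack=6)
Line 6: ['bright', 'blue'] (min_width=11, slack=4)
Line 7: ['pepper', 'up'] (min_width=9, slack=6)
Line 8: ['curtain', 'mineral'] (min_width=15, slack=0)
Line 9: ['of'] (min_width=2, slack=13)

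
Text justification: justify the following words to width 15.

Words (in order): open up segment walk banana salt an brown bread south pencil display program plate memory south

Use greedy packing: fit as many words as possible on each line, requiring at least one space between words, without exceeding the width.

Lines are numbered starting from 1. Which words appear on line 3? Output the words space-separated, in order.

Answer: salt an brown

Derivation:
Line 1: ['open', 'up', 'segment'] (min_width=15, slack=0)
Line 2: ['walk', 'banana'] (min_width=11, slack=4)
Line 3: ['salt', 'an', 'brown'] (min_width=13, slack=2)
Line 4: ['bread', 'south'] (min_width=11, slack=4)
Line 5: ['pencil', 'display'] (min_width=14, slack=1)
Line 6: ['program', 'plate'] (min_width=13, slack=2)
Line 7: ['memory', 'south'] (min_width=12, slack=3)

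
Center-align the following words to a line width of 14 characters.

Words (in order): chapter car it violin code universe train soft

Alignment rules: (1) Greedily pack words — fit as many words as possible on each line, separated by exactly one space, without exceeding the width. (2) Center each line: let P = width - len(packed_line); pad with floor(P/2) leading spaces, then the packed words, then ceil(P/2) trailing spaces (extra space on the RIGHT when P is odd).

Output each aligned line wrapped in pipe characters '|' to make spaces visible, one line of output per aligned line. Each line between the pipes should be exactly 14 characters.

Answer: |chapter car it|
| violin code  |
|universe train|
|     soft     |

Derivation:
Line 1: ['chapter', 'car', 'it'] (min_width=14, slack=0)
Line 2: ['violin', 'code'] (min_width=11, slack=3)
Line 3: ['universe', 'train'] (min_width=14, slack=0)
Line 4: ['soft'] (min_width=4, slack=10)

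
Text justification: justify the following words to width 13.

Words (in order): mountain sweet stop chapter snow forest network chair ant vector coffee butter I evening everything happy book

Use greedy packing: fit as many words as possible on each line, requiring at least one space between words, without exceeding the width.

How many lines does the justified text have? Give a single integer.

Line 1: ['mountain'] (min_width=8, slack=5)
Line 2: ['sweet', 'stop'] (min_width=10, slack=3)
Line 3: ['chapter', 'snow'] (min_width=12, slack=1)
Line 4: ['forest'] (min_width=6, slack=7)
Line 5: ['network', 'chair'] (min_width=13, slack=0)
Line 6: ['ant', 'vector'] (min_width=10, slack=3)
Line 7: ['coffee', 'butter'] (min_width=13, slack=0)
Line 8: ['I', 'evening'] (min_width=9, slack=4)
Line 9: ['everything'] (min_width=10, slack=3)
Line 10: ['happy', 'book'] (min_width=10, slack=3)
Total lines: 10

Answer: 10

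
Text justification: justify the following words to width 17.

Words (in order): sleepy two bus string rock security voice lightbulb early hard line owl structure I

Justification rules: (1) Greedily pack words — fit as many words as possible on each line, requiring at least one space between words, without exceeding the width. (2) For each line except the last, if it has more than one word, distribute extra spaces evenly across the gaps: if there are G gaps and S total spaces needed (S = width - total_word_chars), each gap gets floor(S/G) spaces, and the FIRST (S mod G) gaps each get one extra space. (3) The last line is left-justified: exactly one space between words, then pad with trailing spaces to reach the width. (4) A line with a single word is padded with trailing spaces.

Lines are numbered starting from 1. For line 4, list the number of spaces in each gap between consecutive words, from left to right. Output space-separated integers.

Answer: 3

Derivation:
Line 1: ['sleepy', 'two', 'bus'] (min_width=14, slack=3)
Line 2: ['string', 'rock'] (min_width=11, slack=6)
Line 3: ['security', 'voice'] (min_width=14, slack=3)
Line 4: ['lightbulb', 'early'] (min_width=15, slack=2)
Line 5: ['hard', 'line', 'owl'] (min_width=13, slack=4)
Line 6: ['structure', 'I'] (min_width=11, slack=6)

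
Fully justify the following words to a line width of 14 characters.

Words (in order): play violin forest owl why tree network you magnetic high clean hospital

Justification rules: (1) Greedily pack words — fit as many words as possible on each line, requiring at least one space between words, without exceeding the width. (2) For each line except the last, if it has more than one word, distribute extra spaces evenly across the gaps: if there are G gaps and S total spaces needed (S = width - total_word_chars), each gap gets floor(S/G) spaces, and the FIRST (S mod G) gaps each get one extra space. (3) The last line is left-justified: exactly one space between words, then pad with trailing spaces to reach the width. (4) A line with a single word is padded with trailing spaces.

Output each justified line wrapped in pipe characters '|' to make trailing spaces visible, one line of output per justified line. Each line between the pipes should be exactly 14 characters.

Answer: |play    violin|
|forest owl why|
|tree   network|
|you   magnetic|
|high     clean|
|hospital      |

Derivation:
Line 1: ['play', 'violin'] (min_width=11, slack=3)
Line 2: ['forest', 'owl', 'why'] (min_width=14, slack=0)
Line 3: ['tree', 'network'] (min_width=12, slack=2)
Line 4: ['you', 'magnetic'] (min_width=12, slack=2)
Line 5: ['high', 'clean'] (min_width=10, slack=4)
Line 6: ['hospital'] (min_width=8, slack=6)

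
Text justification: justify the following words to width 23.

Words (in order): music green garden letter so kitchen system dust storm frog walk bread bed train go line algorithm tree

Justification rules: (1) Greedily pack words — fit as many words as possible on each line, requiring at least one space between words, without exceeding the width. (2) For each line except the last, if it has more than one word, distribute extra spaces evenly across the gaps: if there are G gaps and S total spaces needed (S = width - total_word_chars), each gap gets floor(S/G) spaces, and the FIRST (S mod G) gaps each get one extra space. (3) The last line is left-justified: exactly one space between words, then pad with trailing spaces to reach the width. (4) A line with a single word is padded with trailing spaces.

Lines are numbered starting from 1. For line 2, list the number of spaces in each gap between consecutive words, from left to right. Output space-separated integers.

Line 1: ['music', 'green', 'garden'] (min_width=18, slack=5)
Line 2: ['letter', 'so', 'kitchen'] (min_width=17, slack=6)
Line 3: ['system', 'dust', 'storm', 'frog'] (min_width=22, slack=1)
Line 4: ['walk', 'bread', 'bed', 'train', 'go'] (min_width=23, slack=0)
Line 5: ['line', 'algorithm', 'tree'] (min_width=19, slack=4)

Answer: 4 4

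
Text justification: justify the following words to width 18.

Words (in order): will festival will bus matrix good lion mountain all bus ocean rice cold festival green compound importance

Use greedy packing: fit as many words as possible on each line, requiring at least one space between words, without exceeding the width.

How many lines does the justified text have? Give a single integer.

Line 1: ['will', 'festival', 'will'] (min_width=18, slack=0)
Line 2: ['bus', 'matrix', 'good'] (min_width=15, slack=3)
Line 3: ['lion', 'mountain', 'all'] (min_width=17, slack=1)
Line 4: ['bus', 'ocean', 'rice'] (min_width=14, slack=4)
Line 5: ['cold', 'festival'] (min_width=13, slack=5)
Line 6: ['green', 'compound'] (min_width=14, slack=4)
Line 7: ['importance'] (min_width=10, slack=8)
Total lines: 7

Answer: 7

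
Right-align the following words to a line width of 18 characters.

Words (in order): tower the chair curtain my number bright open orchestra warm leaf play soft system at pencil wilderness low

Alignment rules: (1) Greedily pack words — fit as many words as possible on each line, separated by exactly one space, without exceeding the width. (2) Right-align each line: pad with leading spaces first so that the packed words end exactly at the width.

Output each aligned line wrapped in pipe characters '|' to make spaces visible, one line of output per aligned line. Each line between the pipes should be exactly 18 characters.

Answer: |   tower the chair|
| curtain my number|
|       bright open|
|    orchestra warm|
|    leaf play soft|
|  system at pencil|
|    wilderness low|

Derivation:
Line 1: ['tower', 'the', 'chair'] (min_width=15, slack=3)
Line 2: ['curtain', 'my', 'number'] (min_width=17, slack=1)
Line 3: ['bright', 'open'] (min_width=11, slack=7)
Line 4: ['orchestra', 'warm'] (min_width=14, slack=4)
Line 5: ['leaf', 'play', 'soft'] (min_width=14, slack=4)
Line 6: ['system', 'at', 'pencil'] (min_width=16, slack=2)
Line 7: ['wilderness', 'low'] (min_width=14, slack=4)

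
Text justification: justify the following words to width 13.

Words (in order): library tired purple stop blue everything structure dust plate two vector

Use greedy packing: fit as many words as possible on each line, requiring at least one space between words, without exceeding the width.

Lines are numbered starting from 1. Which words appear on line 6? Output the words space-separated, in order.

Line 1: ['library', 'tired'] (min_width=13, slack=0)
Line 2: ['purple', 'stop'] (min_width=11, slack=2)
Line 3: ['blue'] (min_width=4, slack=9)
Line 4: ['everything'] (min_width=10, slack=3)
Line 5: ['structure'] (min_width=9, slack=4)
Line 6: ['dust', 'plate'] (min_width=10, slack=3)
Line 7: ['two', 'vector'] (min_width=10, slack=3)

Answer: dust plate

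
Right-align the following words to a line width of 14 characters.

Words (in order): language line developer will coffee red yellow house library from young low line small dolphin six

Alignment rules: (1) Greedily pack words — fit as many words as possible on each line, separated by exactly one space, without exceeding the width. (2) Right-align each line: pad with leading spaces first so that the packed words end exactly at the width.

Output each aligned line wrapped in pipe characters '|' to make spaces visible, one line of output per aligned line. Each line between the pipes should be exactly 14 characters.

Line 1: ['language', 'line'] (min_width=13, slack=1)
Line 2: ['developer', 'will'] (min_width=14, slack=0)
Line 3: ['coffee', 'red'] (min_width=10, slack=4)
Line 4: ['yellow', 'house'] (min_width=12, slack=2)
Line 5: ['library', 'from'] (min_width=12, slack=2)
Line 6: ['young', 'low', 'line'] (min_width=14, slack=0)
Line 7: ['small', 'dolphin'] (min_width=13, slack=1)
Line 8: ['six'] (min_width=3, slack=11)

Answer: | language line|
|developer will|
|    coffee red|
|  yellow house|
|  library from|
|young low line|
| small dolphin|
|           six|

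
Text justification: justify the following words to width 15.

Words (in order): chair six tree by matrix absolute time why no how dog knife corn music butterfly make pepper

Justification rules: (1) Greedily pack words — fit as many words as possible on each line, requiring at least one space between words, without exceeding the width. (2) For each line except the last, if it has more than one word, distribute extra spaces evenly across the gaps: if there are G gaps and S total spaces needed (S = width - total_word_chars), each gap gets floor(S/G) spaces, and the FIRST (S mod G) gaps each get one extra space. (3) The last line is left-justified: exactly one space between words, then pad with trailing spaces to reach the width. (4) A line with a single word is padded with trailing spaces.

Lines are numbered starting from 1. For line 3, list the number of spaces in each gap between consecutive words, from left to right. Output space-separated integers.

Answer: 3

Derivation:
Line 1: ['chair', 'six', 'tree'] (min_width=14, slack=1)
Line 2: ['by', 'matrix'] (min_width=9, slack=6)
Line 3: ['absolute', 'time'] (min_width=13, slack=2)
Line 4: ['why', 'no', 'how', 'dog'] (min_width=14, slack=1)
Line 5: ['knife', 'corn'] (min_width=10, slack=5)
Line 6: ['music', 'butterfly'] (min_width=15, slack=0)
Line 7: ['make', 'pepper'] (min_width=11, slack=4)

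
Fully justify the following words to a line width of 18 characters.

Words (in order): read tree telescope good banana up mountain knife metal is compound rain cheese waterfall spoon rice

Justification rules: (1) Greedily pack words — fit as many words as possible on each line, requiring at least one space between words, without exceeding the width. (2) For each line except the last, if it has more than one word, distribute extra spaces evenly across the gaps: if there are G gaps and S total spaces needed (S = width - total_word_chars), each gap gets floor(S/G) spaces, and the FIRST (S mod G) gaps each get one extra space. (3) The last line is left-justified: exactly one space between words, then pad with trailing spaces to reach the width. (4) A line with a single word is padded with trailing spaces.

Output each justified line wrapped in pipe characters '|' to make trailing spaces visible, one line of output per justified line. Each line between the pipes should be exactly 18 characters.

Answer: |read          tree|
|telescope     good|
|banana up mountain|
|knife   metal   is|
|compound      rain|
|cheese   waterfall|
|spoon rice        |

Derivation:
Line 1: ['read', 'tree'] (min_width=9, slack=9)
Line 2: ['telescope', 'good'] (min_width=14, slack=4)
Line 3: ['banana', 'up', 'mountain'] (min_width=18, slack=0)
Line 4: ['knife', 'metal', 'is'] (min_width=14, slack=4)
Line 5: ['compound', 'rain'] (min_width=13, slack=5)
Line 6: ['cheese', 'waterfall'] (min_width=16, slack=2)
Line 7: ['spoon', 'rice'] (min_width=10, slack=8)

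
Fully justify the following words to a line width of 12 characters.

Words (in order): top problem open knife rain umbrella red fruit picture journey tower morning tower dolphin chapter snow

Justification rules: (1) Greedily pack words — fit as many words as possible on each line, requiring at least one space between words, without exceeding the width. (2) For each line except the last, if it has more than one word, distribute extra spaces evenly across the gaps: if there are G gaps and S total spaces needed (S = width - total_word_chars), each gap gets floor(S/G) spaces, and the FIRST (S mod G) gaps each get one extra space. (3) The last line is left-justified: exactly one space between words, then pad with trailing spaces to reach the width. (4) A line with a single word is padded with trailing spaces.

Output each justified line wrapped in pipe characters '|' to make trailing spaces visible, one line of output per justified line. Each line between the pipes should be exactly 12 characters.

Line 1: ['top', 'problem'] (min_width=11, slack=1)
Line 2: ['open', 'knife'] (min_width=10, slack=2)
Line 3: ['rain'] (min_width=4, slack=8)
Line 4: ['umbrella', 'red'] (min_width=12, slack=0)
Line 5: ['fruit'] (min_width=5, slack=7)
Line 6: ['picture'] (min_width=7, slack=5)
Line 7: ['journey'] (min_width=7, slack=5)
Line 8: ['tower'] (min_width=5, slack=7)
Line 9: ['morning'] (min_width=7, slack=5)
Line 10: ['tower'] (min_width=5, slack=7)
Line 11: ['dolphin'] (min_width=7, slack=5)
Line 12: ['chapter', 'snow'] (min_width=12, slack=0)

Answer: |top  problem|
|open   knife|
|rain        |
|umbrella red|
|fruit       |
|picture     |
|journey     |
|tower       |
|morning     |
|tower       |
|dolphin     |
|chapter snow|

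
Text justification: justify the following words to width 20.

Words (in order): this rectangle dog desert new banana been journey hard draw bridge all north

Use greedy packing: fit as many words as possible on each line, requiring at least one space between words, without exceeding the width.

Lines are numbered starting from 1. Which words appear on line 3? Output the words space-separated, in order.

Line 1: ['this', 'rectangle', 'dog'] (min_width=18, slack=2)
Line 2: ['desert', 'new', 'banana'] (min_width=17, slack=3)
Line 3: ['been', 'journey', 'hard'] (min_width=17, slack=3)
Line 4: ['draw', 'bridge', 'all'] (min_width=15, slack=5)
Line 5: ['north'] (min_width=5, slack=15)

Answer: been journey hard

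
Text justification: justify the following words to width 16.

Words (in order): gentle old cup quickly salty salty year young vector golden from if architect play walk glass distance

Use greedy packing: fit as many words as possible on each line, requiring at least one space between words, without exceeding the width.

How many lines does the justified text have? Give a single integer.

Line 1: ['gentle', 'old', 'cup'] (min_width=14, slack=2)
Line 2: ['quickly', 'salty'] (min_width=13, slack=3)
Line 3: ['salty', 'year', 'young'] (min_width=16, slack=0)
Line 4: ['vector', 'golden'] (min_width=13, slack=3)
Line 5: ['from', 'if'] (min_width=7, slack=9)
Line 6: ['architect', 'play'] (min_width=14, slack=2)
Line 7: ['walk', 'glass'] (min_width=10, slack=6)
Line 8: ['distance'] (min_width=8, slack=8)
Total lines: 8

Answer: 8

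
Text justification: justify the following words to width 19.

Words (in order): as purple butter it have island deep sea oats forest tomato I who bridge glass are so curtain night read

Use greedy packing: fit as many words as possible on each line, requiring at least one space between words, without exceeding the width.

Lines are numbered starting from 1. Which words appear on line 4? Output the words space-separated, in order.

Answer: tomato I who bridge

Derivation:
Line 1: ['as', 'purple', 'butter', 'it'] (min_width=19, slack=0)
Line 2: ['have', 'island', 'deep'] (min_width=16, slack=3)
Line 3: ['sea', 'oats', 'forest'] (min_width=15, slack=4)
Line 4: ['tomato', 'I', 'who', 'bridge'] (min_width=19, slack=0)
Line 5: ['glass', 'are', 'so'] (min_width=12, slack=7)
Line 6: ['curtain', 'night', 'read'] (min_width=18, slack=1)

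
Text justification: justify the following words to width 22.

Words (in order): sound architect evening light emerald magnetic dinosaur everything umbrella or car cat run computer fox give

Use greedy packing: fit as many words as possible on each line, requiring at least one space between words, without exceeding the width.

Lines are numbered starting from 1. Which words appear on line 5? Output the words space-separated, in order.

Line 1: ['sound', 'architect'] (min_width=15, slack=7)
Line 2: ['evening', 'light', 'emerald'] (min_width=21, slack=1)
Line 3: ['magnetic', 'dinosaur'] (min_width=17, slack=5)
Line 4: ['everything', 'umbrella', 'or'] (min_width=22, slack=0)
Line 5: ['car', 'cat', 'run', 'computer'] (min_width=20, slack=2)
Line 6: ['fox', 'give'] (min_width=8, slack=14)

Answer: car cat run computer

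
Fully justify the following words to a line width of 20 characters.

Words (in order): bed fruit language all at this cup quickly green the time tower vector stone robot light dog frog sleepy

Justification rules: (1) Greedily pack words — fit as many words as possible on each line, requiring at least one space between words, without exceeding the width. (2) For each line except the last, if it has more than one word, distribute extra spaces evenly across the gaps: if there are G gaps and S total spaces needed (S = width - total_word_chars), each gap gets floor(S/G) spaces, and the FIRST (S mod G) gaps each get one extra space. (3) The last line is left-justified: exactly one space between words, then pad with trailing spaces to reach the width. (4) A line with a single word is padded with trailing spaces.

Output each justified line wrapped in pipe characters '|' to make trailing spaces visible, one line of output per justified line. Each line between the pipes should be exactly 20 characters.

Line 1: ['bed', 'fruit', 'language'] (min_width=18, slack=2)
Line 2: ['all', 'at', 'this', 'cup'] (min_width=15, slack=5)
Line 3: ['quickly', 'green', 'the'] (min_width=17, slack=3)
Line 4: ['time', 'tower', 'vector'] (min_width=17, slack=3)
Line 5: ['stone', 'robot', 'light'] (min_width=17, slack=3)
Line 6: ['dog', 'frog', 'sleepy'] (min_width=15, slack=5)

Answer: |bed  fruit  language|
|all   at   this  cup|
|quickly   green  the|
|time   tower  vector|
|stone   robot  light|
|dog frog sleepy     |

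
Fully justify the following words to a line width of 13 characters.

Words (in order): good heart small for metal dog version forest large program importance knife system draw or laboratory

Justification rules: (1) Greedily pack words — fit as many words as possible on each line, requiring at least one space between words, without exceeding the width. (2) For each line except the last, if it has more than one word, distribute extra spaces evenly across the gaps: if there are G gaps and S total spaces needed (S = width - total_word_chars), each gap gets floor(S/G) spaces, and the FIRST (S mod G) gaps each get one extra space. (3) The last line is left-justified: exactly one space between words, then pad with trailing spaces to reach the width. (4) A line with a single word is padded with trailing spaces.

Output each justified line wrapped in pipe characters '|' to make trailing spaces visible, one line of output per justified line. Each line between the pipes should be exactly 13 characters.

Line 1: ['good', 'heart'] (min_width=10, slack=3)
Line 2: ['small', 'for'] (min_width=9, slack=4)
Line 3: ['metal', 'dog'] (min_width=9, slack=4)
Line 4: ['version'] (min_width=7, slack=6)
Line 5: ['forest', 'large'] (min_width=12, slack=1)
Line 6: ['program'] (min_width=7, slack=6)
Line 7: ['importance'] (min_width=10, slack=3)
Line 8: ['knife', 'system'] (min_width=12, slack=1)
Line 9: ['draw', 'or'] (min_width=7, slack=6)
Line 10: ['laboratory'] (min_width=10, slack=3)

Answer: |good    heart|
|small     for|
|metal     dog|
|version      |
|forest  large|
|program      |
|importance   |
|knife  system|
|draw       or|
|laboratory   |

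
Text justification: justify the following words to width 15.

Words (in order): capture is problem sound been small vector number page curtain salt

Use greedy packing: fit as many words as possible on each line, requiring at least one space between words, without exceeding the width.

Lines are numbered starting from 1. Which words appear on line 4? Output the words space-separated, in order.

Answer: vector number

Derivation:
Line 1: ['capture', 'is'] (min_width=10, slack=5)
Line 2: ['problem', 'sound'] (min_width=13, slack=2)
Line 3: ['been', 'small'] (min_width=10, slack=5)
Line 4: ['vector', 'number'] (min_width=13, slack=2)
Line 5: ['page', 'curtain'] (min_width=12, slack=3)
Line 6: ['salt'] (min_width=4, slack=11)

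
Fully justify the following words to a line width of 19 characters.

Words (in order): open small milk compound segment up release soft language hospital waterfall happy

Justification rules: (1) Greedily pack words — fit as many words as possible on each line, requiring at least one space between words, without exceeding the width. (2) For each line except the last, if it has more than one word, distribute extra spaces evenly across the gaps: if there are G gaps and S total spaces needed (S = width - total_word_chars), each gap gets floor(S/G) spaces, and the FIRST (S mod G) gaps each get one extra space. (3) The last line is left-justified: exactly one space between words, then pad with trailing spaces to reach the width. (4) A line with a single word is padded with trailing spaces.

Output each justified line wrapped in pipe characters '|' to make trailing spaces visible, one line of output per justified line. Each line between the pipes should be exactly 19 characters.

Line 1: ['open', 'small', 'milk'] (min_width=15, slack=4)
Line 2: ['compound', 'segment', 'up'] (min_width=19, slack=0)
Line 3: ['release', 'soft'] (min_width=12, slack=7)
Line 4: ['language', 'hospital'] (min_width=17, slack=2)
Line 5: ['waterfall', 'happy'] (min_width=15, slack=4)

Answer: |open   small   milk|
|compound segment up|
|release        soft|
|language   hospital|
|waterfall happy    |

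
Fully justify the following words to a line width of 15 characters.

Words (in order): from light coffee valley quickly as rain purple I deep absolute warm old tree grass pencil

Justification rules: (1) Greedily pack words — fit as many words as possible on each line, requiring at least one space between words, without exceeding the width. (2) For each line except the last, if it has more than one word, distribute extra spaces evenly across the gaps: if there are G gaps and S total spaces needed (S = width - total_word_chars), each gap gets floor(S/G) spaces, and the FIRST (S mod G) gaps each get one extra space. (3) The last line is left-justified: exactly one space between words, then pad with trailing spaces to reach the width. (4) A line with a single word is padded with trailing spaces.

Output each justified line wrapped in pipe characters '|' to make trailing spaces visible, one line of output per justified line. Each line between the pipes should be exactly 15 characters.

Answer: |from      light|
|coffee   valley|
|quickly as rain|
|purple  I  deep|
|absolute   warm|
|old  tree grass|
|pencil         |

Derivation:
Line 1: ['from', 'light'] (min_width=10, slack=5)
Line 2: ['coffee', 'valley'] (min_width=13, slack=2)
Line 3: ['quickly', 'as', 'rain'] (min_width=15, slack=0)
Line 4: ['purple', 'I', 'deep'] (min_width=13, slack=2)
Line 5: ['absolute', 'warm'] (min_width=13, slack=2)
Line 6: ['old', 'tree', 'grass'] (min_width=14, slack=1)
Line 7: ['pencil'] (min_width=6, slack=9)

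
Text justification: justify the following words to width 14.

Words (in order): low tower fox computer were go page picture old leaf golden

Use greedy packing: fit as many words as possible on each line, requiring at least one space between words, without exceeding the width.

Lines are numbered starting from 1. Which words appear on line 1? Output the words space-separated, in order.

Line 1: ['low', 'tower', 'fox'] (min_width=13, slack=1)
Line 2: ['computer', 'were'] (min_width=13, slack=1)
Line 3: ['go', 'page'] (min_width=7, slack=7)
Line 4: ['picture', 'old'] (min_width=11, slack=3)
Line 5: ['leaf', 'golden'] (min_width=11, slack=3)

Answer: low tower fox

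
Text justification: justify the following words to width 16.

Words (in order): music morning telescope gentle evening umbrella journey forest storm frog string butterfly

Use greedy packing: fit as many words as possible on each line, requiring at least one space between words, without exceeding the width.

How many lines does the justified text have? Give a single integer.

Answer: 6

Derivation:
Line 1: ['music', 'morning'] (min_width=13, slack=3)
Line 2: ['telescope', 'gentle'] (min_width=16, slack=0)
Line 3: ['evening', 'umbrella'] (min_width=16, slack=0)
Line 4: ['journey', 'forest'] (min_width=14, slack=2)
Line 5: ['storm', 'frog'] (min_width=10, slack=6)
Line 6: ['string', 'butterfly'] (min_width=16, slack=0)
Total lines: 6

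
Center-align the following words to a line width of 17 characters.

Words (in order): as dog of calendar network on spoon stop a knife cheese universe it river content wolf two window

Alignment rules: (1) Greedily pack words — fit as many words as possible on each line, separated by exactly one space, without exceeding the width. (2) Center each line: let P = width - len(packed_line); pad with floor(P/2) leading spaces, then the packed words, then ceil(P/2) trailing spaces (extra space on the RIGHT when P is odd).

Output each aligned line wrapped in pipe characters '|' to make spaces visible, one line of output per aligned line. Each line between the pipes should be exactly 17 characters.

Line 1: ['as', 'dog', 'of'] (min_width=9, slack=8)
Line 2: ['calendar', 'network'] (min_width=16, slack=1)
Line 3: ['on', 'spoon', 'stop', 'a'] (min_width=15, slack=2)
Line 4: ['knife', 'cheese'] (min_width=12, slack=5)
Line 5: ['universe', 'it', 'river'] (min_width=17, slack=0)
Line 6: ['content', 'wolf', 'two'] (min_width=16, slack=1)
Line 7: ['window'] (min_width=6, slack=11)

Answer: |    as dog of    |
|calendar network |
| on spoon stop a |
|  knife cheese   |
|universe it river|
|content wolf two |
|     window      |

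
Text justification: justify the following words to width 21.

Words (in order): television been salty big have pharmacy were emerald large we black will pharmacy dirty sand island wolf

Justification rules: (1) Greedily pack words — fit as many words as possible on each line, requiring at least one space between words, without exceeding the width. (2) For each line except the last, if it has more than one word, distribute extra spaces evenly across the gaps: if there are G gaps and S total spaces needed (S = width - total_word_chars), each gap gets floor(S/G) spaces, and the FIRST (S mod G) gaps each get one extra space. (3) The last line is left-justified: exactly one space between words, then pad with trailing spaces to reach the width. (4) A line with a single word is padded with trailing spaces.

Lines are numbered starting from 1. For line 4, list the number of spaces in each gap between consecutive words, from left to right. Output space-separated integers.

Line 1: ['television', 'been', 'salty'] (min_width=21, slack=0)
Line 2: ['big', 'have', 'pharmacy'] (min_width=17, slack=4)
Line 3: ['were', 'emerald', 'large', 'we'] (min_width=21, slack=0)
Line 4: ['black', 'will', 'pharmacy'] (min_width=19, slack=2)
Line 5: ['dirty', 'sand', 'island'] (min_width=17, slack=4)
Line 6: ['wolf'] (min_width=4, slack=17)

Answer: 2 2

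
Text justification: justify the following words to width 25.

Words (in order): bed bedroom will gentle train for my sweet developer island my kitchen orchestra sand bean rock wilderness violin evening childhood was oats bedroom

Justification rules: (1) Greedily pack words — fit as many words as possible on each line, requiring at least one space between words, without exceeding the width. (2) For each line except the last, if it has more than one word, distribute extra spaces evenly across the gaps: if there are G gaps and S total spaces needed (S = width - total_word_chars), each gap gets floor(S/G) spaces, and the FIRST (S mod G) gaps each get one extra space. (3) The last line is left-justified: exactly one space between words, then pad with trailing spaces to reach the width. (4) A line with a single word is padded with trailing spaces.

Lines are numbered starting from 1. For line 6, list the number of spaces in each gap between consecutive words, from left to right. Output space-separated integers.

Answer: 2 1

Derivation:
Line 1: ['bed', 'bedroom', 'will', 'gentle'] (min_width=23, slack=2)
Line 2: ['train', 'for', 'my', 'sweet'] (min_width=18, slack=7)
Line 3: ['developer', 'island', 'my'] (min_width=19, slack=6)
Line 4: ['kitchen', 'orchestra', 'sand'] (min_width=22, slack=3)
Line 5: ['bean', 'rock', 'wilderness'] (min_width=20, slack=5)
Line 6: ['violin', 'evening', 'childhood'] (min_width=24, slack=1)
Line 7: ['was', 'oats', 'bedroom'] (min_width=16, slack=9)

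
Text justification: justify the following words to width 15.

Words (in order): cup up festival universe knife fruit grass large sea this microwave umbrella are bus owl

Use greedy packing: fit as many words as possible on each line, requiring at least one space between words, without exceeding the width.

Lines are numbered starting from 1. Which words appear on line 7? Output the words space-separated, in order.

Line 1: ['cup', 'up', 'festival'] (min_width=15, slack=0)
Line 2: ['universe', 'knife'] (min_width=14, slack=1)
Line 3: ['fruit', 'grass'] (min_width=11, slack=4)
Line 4: ['large', 'sea', 'this'] (min_width=14, slack=1)
Line 5: ['microwave'] (min_width=9, slack=6)
Line 6: ['umbrella', 'are'] (min_width=12, slack=3)
Line 7: ['bus', 'owl'] (min_width=7, slack=8)

Answer: bus owl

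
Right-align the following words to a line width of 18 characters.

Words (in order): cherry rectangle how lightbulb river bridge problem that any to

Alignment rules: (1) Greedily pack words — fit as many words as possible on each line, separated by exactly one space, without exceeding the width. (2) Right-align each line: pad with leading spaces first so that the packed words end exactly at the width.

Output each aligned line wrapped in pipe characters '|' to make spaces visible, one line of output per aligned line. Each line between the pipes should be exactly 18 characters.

Line 1: ['cherry', 'rectangle'] (min_width=16, slack=2)
Line 2: ['how', 'lightbulb'] (min_width=13, slack=5)
Line 3: ['river', 'bridge'] (min_width=12, slack=6)
Line 4: ['problem', 'that', 'any'] (min_width=16, slack=2)
Line 5: ['to'] (min_width=2, slack=16)

Answer: |  cherry rectangle|
|     how lightbulb|
|      river bridge|
|  problem that any|
|                to|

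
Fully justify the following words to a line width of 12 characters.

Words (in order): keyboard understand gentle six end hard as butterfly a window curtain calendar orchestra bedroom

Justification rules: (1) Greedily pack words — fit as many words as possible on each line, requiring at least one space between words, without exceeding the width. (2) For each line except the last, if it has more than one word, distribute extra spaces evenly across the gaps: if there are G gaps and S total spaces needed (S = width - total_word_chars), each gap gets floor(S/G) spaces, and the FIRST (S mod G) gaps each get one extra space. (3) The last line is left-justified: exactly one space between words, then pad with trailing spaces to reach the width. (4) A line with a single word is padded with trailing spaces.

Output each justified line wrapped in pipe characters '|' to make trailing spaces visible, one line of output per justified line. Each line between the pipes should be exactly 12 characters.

Answer: |keyboard    |
|understand  |
|gentle   six|
|end  hard as|
|butterfly  a|
|window      |
|curtain     |
|calendar    |
|orchestra   |
|bedroom     |

Derivation:
Line 1: ['keyboard'] (min_width=8, slack=4)
Line 2: ['understand'] (min_width=10, slack=2)
Line 3: ['gentle', 'six'] (min_width=10, slack=2)
Line 4: ['end', 'hard', 'as'] (min_width=11, slack=1)
Line 5: ['butterfly', 'a'] (min_width=11, slack=1)
Line 6: ['window'] (min_width=6, slack=6)
Line 7: ['curtain'] (min_width=7, slack=5)
Line 8: ['calendar'] (min_width=8, slack=4)
Line 9: ['orchestra'] (min_width=9, slack=3)
Line 10: ['bedroom'] (min_width=7, slack=5)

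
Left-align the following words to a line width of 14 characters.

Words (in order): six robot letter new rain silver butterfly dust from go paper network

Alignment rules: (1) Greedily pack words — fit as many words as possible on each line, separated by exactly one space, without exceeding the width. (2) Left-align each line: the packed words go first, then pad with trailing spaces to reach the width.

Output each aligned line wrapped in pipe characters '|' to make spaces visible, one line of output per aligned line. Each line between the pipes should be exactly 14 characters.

Line 1: ['six', 'robot'] (min_width=9, slack=5)
Line 2: ['letter', 'new'] (min_width=10, slack=4)
Line 3: ['rain', 'silver'] (min_width=11, slack=3)
Line 4: ['butterfly', 'dust'] (min_width=14, slack=0)
Line 5: ['from', 'go', 'paper'] (min_width=13, slack=1)
Line 6: ['network'] (min_width=7, slack=7)

Answer: |six robot     |
|letter new    |
|rain silver   |
|butterfly dust|
|from go paper |
|network       |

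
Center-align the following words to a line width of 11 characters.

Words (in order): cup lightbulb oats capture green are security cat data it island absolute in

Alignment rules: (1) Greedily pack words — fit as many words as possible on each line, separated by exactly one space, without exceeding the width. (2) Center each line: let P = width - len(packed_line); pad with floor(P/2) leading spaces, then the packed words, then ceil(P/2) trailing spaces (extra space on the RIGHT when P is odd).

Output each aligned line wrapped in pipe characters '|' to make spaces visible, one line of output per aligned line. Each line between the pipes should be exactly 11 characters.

Line 1: ['cup'] (min_width=3, slack=8)
Line 2: ['lightbulb'] (min_width=9, slack=2)
Line 3: ['oats'] (min_width=4, slack=7)
Line 4: ['capture'] (min_width=7, slack=4)
Line 5: ['green', 'are'] (min_width=9, slack=2)
Line 6: ['security'] (min_width=8, slack=3)
Line 7: ['cat', 'data', 'it'] (min_width=11, slack=0)
Line 8: ['island'] (min_width=6, slack=5)
Line 9: ['absolute', 'in'] (min_width=11, slack=0)

Answer: |    cup    |
| lightbulb |
|   oats    |
|  capture  |
| green are |
| security  |
|cat data it|
|  island   |
|absolute in|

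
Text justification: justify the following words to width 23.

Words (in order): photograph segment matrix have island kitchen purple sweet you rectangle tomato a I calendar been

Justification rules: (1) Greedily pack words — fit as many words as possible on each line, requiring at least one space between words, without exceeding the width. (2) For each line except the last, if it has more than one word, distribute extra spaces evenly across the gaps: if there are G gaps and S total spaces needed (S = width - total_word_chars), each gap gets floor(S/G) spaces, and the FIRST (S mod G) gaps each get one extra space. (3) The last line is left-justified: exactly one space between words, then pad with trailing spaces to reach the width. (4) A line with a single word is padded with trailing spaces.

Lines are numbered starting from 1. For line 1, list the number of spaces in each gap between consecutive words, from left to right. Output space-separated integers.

Line 1: ['photograph', 'segment'] (min_width=18, slack=5)
Line 2: ['matrix', 'have', 'island'] (min_width=18, slack=5)
Line 3: ['kitchen', 'purple', 'sweet'] (min_width=20, slack=3)
Line 4: ['you', 'rectangle', 'tomato', 'a'] (min_width=22, slack=1)
Line 5: ['I', 'calendar', 'been'] (min_width=15, slack=8)

Answer: 6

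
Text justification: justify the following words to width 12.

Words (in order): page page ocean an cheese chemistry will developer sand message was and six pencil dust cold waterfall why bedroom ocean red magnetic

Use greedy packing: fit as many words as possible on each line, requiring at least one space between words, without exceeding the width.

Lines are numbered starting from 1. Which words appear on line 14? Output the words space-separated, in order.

Answer: magnetic

Derivation:
Line 1: ['page', 'page'] (min_width=9, slack=3)
Line 2: ['ocean', 'an'] (min_width=8, slack=4)
Line 3: ['cheese'] (min_width=6, slack=6)
Line 4: ['chemistry'] (min_width=9, slack=3)
Line 5: ['will'] (min_width=4, slack=8)
Line 6: ['developer'] (min_width=9, slack=3)
Line 7: ['sand', 'message'] (min_width=12, slack=0)
Line 8: ['was', 'and', 'six'] (min_width=11, slack=1)
Line 9: ['pencil', 'dust'] (min_width=11, slack=1)
Line 10: ['cold'] (min_width=4, slack=8)
Line 11: ['waterfall'] (min_width=9, slack=3)
Line 12: ['why', 'bedroom'] (min_width=11, slack=1)
Line 13: ['ocean', 'red'] (min_width=9, slack=3)
Line 14: ['magnetic'] (min_width=8, slack=4)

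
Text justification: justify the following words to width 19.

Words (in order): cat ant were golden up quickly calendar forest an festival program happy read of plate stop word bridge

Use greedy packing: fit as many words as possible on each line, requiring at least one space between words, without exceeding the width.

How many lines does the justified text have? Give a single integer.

Answer: 6

Derivation:
Line 1: ['cat', 'ant', 'were', 'golden'] (min_width=19, slack=0)
Line 2: ['up', 'quickly', 'calendar'] (min_width=19, slack=0)
Line 3: ['forest', 'an', 'festival'] (min_width=18, slack=1)
Line 4: ['program', 'happy', 'read'] (min_width=18, slack=1)
Line 5: ['of', 'plate', 'stop', 'word'] (min_width=18, slack=1)
Line 6: ['bridge'] (min_width=6, slack=13)
Total lines: 6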